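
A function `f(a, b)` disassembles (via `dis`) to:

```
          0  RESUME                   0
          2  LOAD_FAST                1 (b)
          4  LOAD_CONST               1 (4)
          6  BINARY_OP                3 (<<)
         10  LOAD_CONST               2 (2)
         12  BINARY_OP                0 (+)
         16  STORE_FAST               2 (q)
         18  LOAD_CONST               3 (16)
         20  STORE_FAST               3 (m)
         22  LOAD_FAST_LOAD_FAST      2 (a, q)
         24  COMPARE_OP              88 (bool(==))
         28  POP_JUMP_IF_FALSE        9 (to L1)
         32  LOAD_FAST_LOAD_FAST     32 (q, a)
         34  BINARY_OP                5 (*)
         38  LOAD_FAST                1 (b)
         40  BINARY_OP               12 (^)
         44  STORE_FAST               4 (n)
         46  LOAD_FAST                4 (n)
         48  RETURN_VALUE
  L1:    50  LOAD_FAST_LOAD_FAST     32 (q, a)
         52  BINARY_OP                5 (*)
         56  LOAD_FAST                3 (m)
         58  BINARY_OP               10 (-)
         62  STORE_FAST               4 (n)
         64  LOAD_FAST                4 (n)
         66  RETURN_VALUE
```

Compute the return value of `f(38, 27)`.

LOAD_FAST b → push 27. Stack: [27]
LOAD_CONST → push 4. Stack: [27, 4]
BINARY_OP << → 27 << 4 = 432. Stack: [432]
LOAD_CONST → push 2. Stack: [432, 2]
BINARY_OP + → 432 + 2 = 434. Stack: [434]
STORE_FAST q → q=434. Stack: []
LOAD_CONST → push 16. Stack: [16]
STORE_FAST m → m=16. Stack: []
LOAD_FAST_LOAD_FAST a,q → push 38,434. Stack: [38, 434]
COMPARE_OP bool(==) → 38 vs 434 = False. Stack: [False]
POP_JUMP_IF_FALSE → pop False; jump. Stack: []
LOAD_FAST_LOAD_FAST q,a → push 434,38. Stack: [434, 38]
BINARY_OP * → 434 * 38 = 16492. Stack: [16492]
LOAD_FAST m → push 16. Stack: [16492, 16]
BINARY_OP - → 16492 - 16 = 16476. Stack: [16476]
STORE_FAST n → n=16476. Stack: []
LOAD_FAST n → push 16476. Stack: [16476]
RETURN_VALUE → return 16476.

16476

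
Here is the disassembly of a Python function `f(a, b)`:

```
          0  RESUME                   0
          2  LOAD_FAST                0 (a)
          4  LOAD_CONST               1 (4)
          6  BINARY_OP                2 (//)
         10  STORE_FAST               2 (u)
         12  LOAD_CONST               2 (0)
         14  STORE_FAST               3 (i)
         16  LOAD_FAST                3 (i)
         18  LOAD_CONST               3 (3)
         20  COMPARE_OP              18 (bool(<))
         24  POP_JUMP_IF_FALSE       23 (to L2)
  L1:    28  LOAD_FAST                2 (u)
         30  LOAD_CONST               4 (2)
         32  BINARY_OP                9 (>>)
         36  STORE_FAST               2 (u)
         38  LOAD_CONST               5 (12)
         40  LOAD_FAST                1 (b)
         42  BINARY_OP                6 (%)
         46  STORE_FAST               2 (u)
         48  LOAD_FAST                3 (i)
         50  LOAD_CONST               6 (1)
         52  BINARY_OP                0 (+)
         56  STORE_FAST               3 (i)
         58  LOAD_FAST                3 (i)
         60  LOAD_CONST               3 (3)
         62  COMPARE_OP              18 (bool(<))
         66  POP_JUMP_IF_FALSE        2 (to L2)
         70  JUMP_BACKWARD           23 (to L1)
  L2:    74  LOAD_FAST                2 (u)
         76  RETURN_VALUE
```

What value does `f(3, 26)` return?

12

LOAD_FAST a → push 3. Stack: [3]
LOAD_CONST → push 4. Stack: [3, 4]
BINARY_OP // → 3 // 4 = 0. Stack: [0]
STORE_FAST u → u=0. Stack: []
LOAD_CONST → push 0. Stack: [0]
STORE_FAST i → i=0. Stack: []
LOAD_FAST i → push 0. Stack: [0]
LOAD_CONST → push 3. Stack: [0, 3]
COMPARE_OP bool(<) → 0 vs 3 = True. Stack: [True]
POP_JUMP_IF_FALSE → pop True; no jump. Stack: []
LOAD_FAST u → push 0. Stack: [0]
LOAD_CONST → push 2. Stack: [0, 2]
BINARY_OP >> → 0 >> 2 = 0. Stack: [0]
STORE_FAST u → u=0. Stack: []
LOAD_CONST → push 12. Stack: [12]
LOAD_FAST b → push 26. Stack: [12, 26]
BINARY_OP % → 12 % 26 = 12. Stack: [12]
STORE_FAST u → u=12. Stack: []
LOAD_FAST i → push 0. Stack: [0]
LOAD_CONST → push 1. Stack: [0, 1]
BINARY_OP + → 0 + 1 = 1. Stack: [1]
STORE_FAST i → i=1. Stack: []
LOAD_FAST i → push 1. Stack: [1]
LOAD_CONST → push 3. Stack: [1, 3]
COMPARE_OP bool(<) → 1 vs 3 = True. Stack: [True]
POP_JUMP_IF_FALSE → pop True; no jump. Stack: []
LOAD_FAST u → push 12. Stack: [12]
LOAD_CONST → push 2. Stack: [12, 2]
BINARY_OP >> → 12 >> 2 = 3. Stack: [3]
STORE_FAST u → u=3. Stack: []
LOAD_CONST → push 12. Stack: [12]
LOAD_FAST b → push 26. Stack: [12, 26]
BINARY_OP % → 12 % 26 = 12. Stack: [12]
STORE_FAST u → u=12. Stack: []
LOAD_FAST i → push 1. Stack: [1]
LOAD_CONST → push 1. Stack: [1, 1]
BINARY_OP + → 1 + 1 = 2. Stack: [2]
STORE_FAST i → i=2. Stack: []
LOAD_FAST i → push 2. Stack: [2]
LOAD_CONST → push 3. Stack: [2, 3]
COMPARE_OP bool(<) → 2 vs 3 = True. Stack: [True]
POP_JUMP_IF_FALSE → pop True; no jump. Stack: []
LOAD_FAST u → push 12. Stack: [12]
LOAD_CONST → push 2. Stack: [12, 2]
BINARY_OP >> → 12 >> 2 = 3. Stack: [3]
STORE_FAST u → u=3. Stack: []
LOAD_CONST → push 12. Stack: [12]
LOAD_FAST b → push 26. Stack: [12, 26]
BINARY_OP % → 12 % 26 = 12. Stack: [12]
STORE_FAST u → u=12. Stack: []
LOAD_FAST i → push 2. Stack: [2]
LOAD_CONST → push 1. Stack: [2, 1]
BINARY_OP + → 2 + 1 = 3. Stack: [3]
STORE_FAST i → i=3. Stack: []
LOAD_FAST i → push 3. Stack: [3]
LOAD_CONST → push 3. Stack: [3, 3]
COMPARE_OP bool(<) → 3 vs 3 = False. Stack: [False]
POP_JUMP_IF_FALSE → pop False; jump. Stack: []
LOAD_FAST u → push 12. Stack: [12]
RETURN_VALUE → return 12.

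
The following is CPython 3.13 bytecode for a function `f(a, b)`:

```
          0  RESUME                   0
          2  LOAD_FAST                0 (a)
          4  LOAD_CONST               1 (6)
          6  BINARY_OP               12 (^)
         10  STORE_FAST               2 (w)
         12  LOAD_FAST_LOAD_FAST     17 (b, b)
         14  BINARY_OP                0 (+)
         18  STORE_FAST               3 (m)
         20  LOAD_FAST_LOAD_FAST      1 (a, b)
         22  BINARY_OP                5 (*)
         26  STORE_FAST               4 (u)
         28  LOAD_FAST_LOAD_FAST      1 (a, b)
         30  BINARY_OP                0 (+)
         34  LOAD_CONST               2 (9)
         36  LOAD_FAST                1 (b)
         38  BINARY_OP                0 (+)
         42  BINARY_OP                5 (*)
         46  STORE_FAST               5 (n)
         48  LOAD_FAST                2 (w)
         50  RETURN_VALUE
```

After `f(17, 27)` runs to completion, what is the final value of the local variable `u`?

LOAD_FAST a → push 17. Stack: [17]
LOAD_CONST → push 6. Stack: [17, 6]
BINARY_OP ^ → 17 ^ 6 = 23. Stack: [23]
STORE_FAST w → w=23. Stack: []
LOAD_FAST_LOAD_FAST b,b → push 27,27. Stack: [27, 27]
BINARY_OP + → 27 + 27 = 54. Stack: [54]
STORE_FAST m → m=54. Stack: []
LOAD_FAST_LOAD_FAST a,b → push 17,27. Stack: [17, 27]
BINARY_OP * → 17 * 27 = 459. Stack: [459]
STORE_FAST u → u=459. Stack: []
LOAD_FAST_LOAD_FAST a,b → push 17,27. Stack: [17, 27]
BINARY_OP + → 17 + 27 = 44. Stack: [44]
LOAD_CONST → push 9. Stack: [44, 9]
LOAD_FAST b → push 27. Stack: [44, 9, 27]
BINARY_OP + → 9 + 27 = 36. Stack: [44, 36]
BINARY_OP * → 44 * 36 = 1584. Stack: [1584]
STORE_FAST n → n=1584. Stack: []
LOAD_FAST w → push 23. Stack: [23]
RETURN_VALUE → return 23.

459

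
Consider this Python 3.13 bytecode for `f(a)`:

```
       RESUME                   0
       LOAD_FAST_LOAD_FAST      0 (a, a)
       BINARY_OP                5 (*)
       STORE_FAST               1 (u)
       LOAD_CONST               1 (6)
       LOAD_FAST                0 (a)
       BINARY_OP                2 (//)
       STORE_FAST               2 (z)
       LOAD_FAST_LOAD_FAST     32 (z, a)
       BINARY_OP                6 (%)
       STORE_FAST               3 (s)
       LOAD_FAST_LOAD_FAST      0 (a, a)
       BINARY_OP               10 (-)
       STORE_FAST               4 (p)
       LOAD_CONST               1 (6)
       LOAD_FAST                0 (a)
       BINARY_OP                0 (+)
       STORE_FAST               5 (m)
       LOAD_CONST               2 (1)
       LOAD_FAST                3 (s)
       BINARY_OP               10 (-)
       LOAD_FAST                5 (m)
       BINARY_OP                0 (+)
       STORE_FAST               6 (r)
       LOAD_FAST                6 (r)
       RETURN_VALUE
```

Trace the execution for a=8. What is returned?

LOAD_FAST_LOAD_FAST a,a → push 8,8. Stack: [8, 8]
BINARY_OP * → 8 * 8 = 64. Stack: [64]
STORE_FAST u → u=64. Stack: []
LOAD_CONST → push 6. Stack: [6]
LOAD_FAST a → push 8. Stack: [6, 8]
BINARY_OP // → 6 // 8 = 0. Stack: [0]
STORE_FAST z → z=0. Stack: []
LOAD_FAST_LOAD_FAST z,a → push 0,8. Stack: [0, 8]
BINARY_OP % → 0 % 8 = 0. Stack: [0]
STORE_FAST s → s=0. Stack: []
LOAD_FAST_LOAD_FAST a,a → push 8,8. Stack: [8, 8]
BINARY_OP - → 8 - 8 = 0. Stack: [0]
STORE_FAST p → p=0. Stack: []
LOAD_CONST → push 6. Stack: [6]
LOAD_FAST a → push 8. Stack: [6, 8]
BINARY_OP + → 6 + 8 = 14. Stack: [14]
STORE_FAST m → m=14. Stack: []
LOAD_CONST → push 1. Stack: [1]
LOAD_FAST s → push 0. Stack: [1, 0]
BINARY_OP - → 1 - 0 = 1. Stack: [1]
LOAD_FAST m → push 14. Stack: [1, 14]
BINARY_OP + → 1 + 14 = 15. Stack: [15]
STORE_FAST r → r=15. Stack: []
LOAD_FAST r → push 15. Stack: [15]
RETURN_VALUE → return 15.

15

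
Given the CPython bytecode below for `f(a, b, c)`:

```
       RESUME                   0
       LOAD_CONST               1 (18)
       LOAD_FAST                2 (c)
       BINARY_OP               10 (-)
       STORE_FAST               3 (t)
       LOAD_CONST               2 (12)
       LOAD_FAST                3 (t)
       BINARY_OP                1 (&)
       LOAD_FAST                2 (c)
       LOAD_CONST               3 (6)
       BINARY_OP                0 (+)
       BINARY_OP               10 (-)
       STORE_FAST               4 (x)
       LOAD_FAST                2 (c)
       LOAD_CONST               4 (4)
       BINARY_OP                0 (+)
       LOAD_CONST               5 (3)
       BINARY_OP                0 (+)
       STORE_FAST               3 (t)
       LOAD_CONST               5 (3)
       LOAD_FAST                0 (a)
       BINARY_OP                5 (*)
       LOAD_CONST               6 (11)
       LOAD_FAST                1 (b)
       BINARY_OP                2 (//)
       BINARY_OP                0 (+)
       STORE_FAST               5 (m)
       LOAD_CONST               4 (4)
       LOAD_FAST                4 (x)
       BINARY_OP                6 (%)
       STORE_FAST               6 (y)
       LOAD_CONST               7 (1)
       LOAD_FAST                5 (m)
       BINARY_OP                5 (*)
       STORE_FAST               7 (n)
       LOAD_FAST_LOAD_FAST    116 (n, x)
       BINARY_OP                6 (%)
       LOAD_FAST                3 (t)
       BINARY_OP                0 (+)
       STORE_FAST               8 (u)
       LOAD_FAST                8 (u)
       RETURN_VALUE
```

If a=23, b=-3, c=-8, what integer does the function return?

4

LOAD_CONST → push 18. Stack: [18]
LOAD_FAST c → push -8. Stack: [18, -8]
BINARY_OP - → 18 - -8 = 26. Stack: [26]
STORE_FAST t → t=26. Stack: []
LOAD_CONST → push 12. Stack: [12]
LOAD_FAST t → push 26. Stack: [12, 26]
BINARY_OP & → 12 & 26 = 8. Stack: [8]
LOAD_FAST c → push -8. Stack: [8, -8]
LOAD_CONST → push 6. Stack: [8, -8, 6]
BINARY_OP + → -8 + 6 = -2. Stack: [8, -2]
BINARY_OP - → 8 - -2 = 10. Stack: [10]
STORE_FAST x → x=10. Stack: []
LOAD_FAST c → push -8. Stack: [-8]
LOAD_CONST → push 4. Stack: [-8, 4]
BINARY_OP + → -8 + 4 = -4. Stack: [-4]
LOAD_CONST → push 3. Stack: [-4, 3]
BINARY_OP + → -4 + 3 = -1. Stack: [-1]
STORE_FAST t → t=-1. Stack: []
LOAD_CONST → push 3. Stack: [3]
LOAD_FAST a → push 23. Stack: [3, 23]
BINARY_OP * → 3 * 23 = 69. Stack: [69]
LOAD_CONST → push 11. Stack: [69, 11]
LOAD_FAST b → push -3. Stack: [69, 11, -3]
BINARY_OP // → 11 // -3 = -4. Stack: [69, -4]
BINARY_OP + → 69 + -4 = 65. Stack: [65]
STORE_FAST m → m=65. Stack: []
LOAD_CONST → push 4. Stack: [4]
LOAD_FAST x → push 10. Stack: [4, 10]
BINARY_OP % → 4 % 10 = 4. Stack: [4]
STORE_FAST y → y=4. Stack: []
LOAD_CONST → push 1. Stack: [1]
LOAD_FAST m → push 65. Stack: [1, 65]
BINARY_OP * → 1 * 65 = 65. Stack: [65]
STORE_FAST n → n=65. Stack: []
LOAD_FAST_LOAD_FAST n,x → push 65,10. Stack: [65, 10]
BINARY_OP % → 65 % 10 = 5. Stack: [5]
LOAD_FAST t → push -1. Stack: [5, -1]
BINARY_OP + → 5 + -1 = 4. Stack: [4]
STORE_FAST u → u=4. Stack: []
LOAD_FAST u → push 4. Stack: [4]
RETURN_VALUE → return 4.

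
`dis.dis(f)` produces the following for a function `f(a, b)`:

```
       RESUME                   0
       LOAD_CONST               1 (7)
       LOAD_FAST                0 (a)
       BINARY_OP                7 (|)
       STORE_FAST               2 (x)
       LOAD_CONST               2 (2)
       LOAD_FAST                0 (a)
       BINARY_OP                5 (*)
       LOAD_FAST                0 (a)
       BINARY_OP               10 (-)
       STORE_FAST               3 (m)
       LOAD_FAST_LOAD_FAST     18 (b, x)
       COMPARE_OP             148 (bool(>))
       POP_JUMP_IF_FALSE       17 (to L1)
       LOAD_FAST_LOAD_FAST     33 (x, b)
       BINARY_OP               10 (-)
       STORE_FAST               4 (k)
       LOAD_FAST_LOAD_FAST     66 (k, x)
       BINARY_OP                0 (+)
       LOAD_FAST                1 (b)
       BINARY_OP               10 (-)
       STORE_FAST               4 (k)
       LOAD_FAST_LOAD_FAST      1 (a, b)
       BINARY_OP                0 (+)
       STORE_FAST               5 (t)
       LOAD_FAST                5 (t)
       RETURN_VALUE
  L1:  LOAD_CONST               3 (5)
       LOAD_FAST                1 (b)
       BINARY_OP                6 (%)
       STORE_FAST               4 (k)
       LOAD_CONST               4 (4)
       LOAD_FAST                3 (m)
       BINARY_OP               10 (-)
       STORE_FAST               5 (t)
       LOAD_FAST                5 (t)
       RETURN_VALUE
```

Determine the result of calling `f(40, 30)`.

LOAD_CONST → push 7. Stack: [7]
LOAD_FAST a → push 40. Stack: [7, 40]
BINARY_OP | → 7 | 40 = 47. Stack: [47]
STORE_FAST x → x=47. Stack: []
LOAD_CONST → push 2. Stack: [2]
LOAD_FAST a → push 40. Stack: [2, 40]
BINARY_OP * → 2 * 40 = 80. Stack: [80]
LOAD_FAST a → push 40. Stack: [80, 40]
BINARY_OP - → 80 - 40 = 40. Stack: [40]
STORE_FAST m → m=40. Stack: []
LOAD_FAST_LOAD_FAST b,x → push 30,47. Stack: [30, 47]
COMPARE_OP bool(>) → 30 vs 47 = False. Stack: [False]
POP_JUMP_IF_FALSE → pop False; jump. Stack: []
LOAD_CONST → push 5. Stack: [5]
LOAD_FAST b → push 30. Stack: [5, 30]
BINARY_OP % → 5 % 30 = 5. Stack: [5]
STORE_FAST k → k=5. Stack: []
LOAD_CONST → push 4. Stack: [4]
LOAD_FAST m → push 40. Stack: [4, 40]
BINARY_OP - → 4 - 40 = -36. Stack: [-36]
STORE_FAST t → t=-36. Stack: []
LOAD_FAST t → push -36. Stack: [-36]
RETURN_VALUE → return -36.

-36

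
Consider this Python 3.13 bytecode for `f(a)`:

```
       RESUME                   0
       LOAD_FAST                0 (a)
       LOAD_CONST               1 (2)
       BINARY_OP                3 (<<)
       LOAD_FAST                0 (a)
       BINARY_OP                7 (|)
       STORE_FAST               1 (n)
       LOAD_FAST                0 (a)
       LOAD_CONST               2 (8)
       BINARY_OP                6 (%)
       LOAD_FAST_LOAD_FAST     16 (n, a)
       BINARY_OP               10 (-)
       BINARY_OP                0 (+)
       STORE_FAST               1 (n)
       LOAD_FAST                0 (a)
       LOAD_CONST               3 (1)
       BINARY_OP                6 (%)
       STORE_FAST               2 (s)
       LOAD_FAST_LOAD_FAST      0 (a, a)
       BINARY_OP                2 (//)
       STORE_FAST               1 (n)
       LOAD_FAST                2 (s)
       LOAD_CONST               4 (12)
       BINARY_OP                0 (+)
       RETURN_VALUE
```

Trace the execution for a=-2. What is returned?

LOAD_FAST a → push -2. Stack: [-2]
LOAD_CONST → push 2. Stack: [-2, 2]
BINARY_OP << → -2 << 2 = -8. Stack: [-8]
LOAD_FAST a → push -2. Stack: [-8, -2]
BINARY_OP | → -8 | -2 = -2. Stack: [-2]
STORE_FAST n → n=-2. Stack: []
LOAD_FAST a → push -2. Stack: [-2]
LOAD_CONST → push 8. Stack: [-2, 8]
BINARY_OP % → -2 % 8 = 6. Stack: [6]
LOAD_FAST_LOAD_FAST n,a → push -2,-2. Stack: [6, -2, -2]
BINARY_OP - → -2 - -2 = 0. Stack: [6, 0]
BINARY_OP + → 6 + 0 = 6. Stack: [6]
STORE_FAST n → n=6. Stack: []
LOAD_FAST a → push -2. Stack: [-2]
LOAD_CONST → push 1. Stack: [-2, 1]
BINARY_OP % → -2 % 1 = 0. Stack: [0]
STORE_FAST s → s=0. Stack: []
LOAD_FAST_LOAD_FAST a,a → push -2,-2. Stack: [-2, -2]
BINARY_OP // → -2 // -2 = 1. Stack: [1]
STORE_FAST n → n=1. Stack: []
LOAD_FAST s → push 0. Stack: [0]
LOAD_CONST → push 12. Stack: [0, 12]
BINARY_OP + → 0 + 12 = 12. Stack: [12]
RETURN_VALUE → return 12.

12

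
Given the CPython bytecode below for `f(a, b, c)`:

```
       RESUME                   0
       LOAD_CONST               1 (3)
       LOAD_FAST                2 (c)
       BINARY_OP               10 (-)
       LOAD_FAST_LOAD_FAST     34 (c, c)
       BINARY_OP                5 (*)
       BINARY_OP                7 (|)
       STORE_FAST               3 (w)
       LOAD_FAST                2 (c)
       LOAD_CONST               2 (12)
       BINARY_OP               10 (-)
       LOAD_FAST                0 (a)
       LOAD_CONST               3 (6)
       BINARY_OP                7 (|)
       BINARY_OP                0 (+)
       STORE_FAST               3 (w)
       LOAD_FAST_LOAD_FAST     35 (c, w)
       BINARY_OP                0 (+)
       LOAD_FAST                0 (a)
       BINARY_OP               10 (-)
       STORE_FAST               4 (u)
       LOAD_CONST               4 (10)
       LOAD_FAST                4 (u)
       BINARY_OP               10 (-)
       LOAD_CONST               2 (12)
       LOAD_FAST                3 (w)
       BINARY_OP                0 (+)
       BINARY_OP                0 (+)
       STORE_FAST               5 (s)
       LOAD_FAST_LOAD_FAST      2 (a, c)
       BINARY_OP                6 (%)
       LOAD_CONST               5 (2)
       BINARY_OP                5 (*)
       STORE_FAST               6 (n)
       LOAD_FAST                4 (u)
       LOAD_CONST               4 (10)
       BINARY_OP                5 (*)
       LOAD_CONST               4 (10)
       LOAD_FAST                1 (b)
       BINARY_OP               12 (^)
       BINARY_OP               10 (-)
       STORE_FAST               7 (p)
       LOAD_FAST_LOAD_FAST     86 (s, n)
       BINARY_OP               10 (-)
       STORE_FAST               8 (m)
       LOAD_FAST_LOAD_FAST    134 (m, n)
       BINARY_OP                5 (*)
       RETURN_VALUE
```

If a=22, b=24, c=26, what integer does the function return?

LOAD_CONST → push 3. Stack: [3]
LOAD_FAST c → push 26. Stack: [3, 26]
BINARY_OP - → 3 - 26 = -23. Stack: [-23]
LOAD_FAST_LOAD_FAST c,c → push 26,26. Stack: [-23, 26, 26]
BINARY_OP * → 26 * 26 = 676. Stack: [-23, 676]
BINARY_OP | → -23 | 676 = -19. Stack: [-19]
STORE_FAST w → w=-19. Stack: []
LOAD_FAST c → push 26. Stack: [26]
LOAD_CONST → push 12. Stack: [26, 12]
BINARY_OP - → 26 - 12 = 14. Stack: [14]
LOAD_FAST a → push 22. Stack: [14, 22]
LOAD_CONST → push 6. Stack: [14, 22, 6]
BINARY_OP | → 22 | 6 = 22. Stack: [14, 22]
BINARY_OP + → 14 + 22 = 36. Stack: [36]
STORE_FAST w → w=36. Stack: []
LOAD_FAST_LOAD_FAST c,w → push 26,36. Stack: [26, 36]
BINARY_OP + → 26 + 36 = 62. Stack: [62]
LOAD_FAST a → push 22. Stack: [62, 22]
BINARY_OP - → 62 - 22 = 40. Stack: [40]
STORE_FAST u → u=40. Stack: []
LOAD_CONST → push 10. Stack: [10]
LOAD_FAST u → push 40. Stack: [10, 40]
BINARY_OP - → 10 - 40 = -30. Stack: [-30]
LOAD_CONST → push 12. Stack: [-30, 12]
LOAD_FAST w → push 36. Stack: [-30, 12, 36]
BINARY_OP + → 12 + 36 = 48. Stack: [-30, 48]
BINARY_OP + → -30 + 48 = 18. Stack: [18]
STORE_FAST s → s=18. Stack: []
LOAD_FAST_LOAD_FAST a,c → push 22,26. Stack: [22, 26]
BINARY_OP % → 22 % 26 = 22. Stack: [22]
LOAD_CONST → push 2. Stack: [22, 2]
BINARY_OP * → 22 * 2 = 44. Stack: [44]
STORE_FAST n → n=44. Stack: []
LOAD_FAST u → push 40. Stack: [40]
LOAD_CONST → push 10. Stack: [40, 10]
BINARY_OP * → 40 * 10 = 400. Stack: [400]
LOAD_CONST → push 10. Stack: [400, 10]
LOAD_FAST b → push 24. Stack: [400, 10, 24]
BINARY_OP ^ → 10 ^ 24 = 18. Stack: [400, 18]
BINARY_OP - → 400 - 18 = 382. Stack: [382]
STORE_FAST p → p=382. Stack: []
LOAD_FAST_LOAD_FAST s,n → push 18,44. Stack: [18, 44]
BINARY_OP - → 18 - 44 = -26. Stack: [-26]
STORE_FAST m → m=-26. Stack: []
LOAD_FAST_LOAD_FAST m,n → push -26,44. Stack: [-26, 44]
BINARY_OP * → -26 * 44 = -1144. Stack: [-1144]
RETURN_VALUE → return -1144.

-1144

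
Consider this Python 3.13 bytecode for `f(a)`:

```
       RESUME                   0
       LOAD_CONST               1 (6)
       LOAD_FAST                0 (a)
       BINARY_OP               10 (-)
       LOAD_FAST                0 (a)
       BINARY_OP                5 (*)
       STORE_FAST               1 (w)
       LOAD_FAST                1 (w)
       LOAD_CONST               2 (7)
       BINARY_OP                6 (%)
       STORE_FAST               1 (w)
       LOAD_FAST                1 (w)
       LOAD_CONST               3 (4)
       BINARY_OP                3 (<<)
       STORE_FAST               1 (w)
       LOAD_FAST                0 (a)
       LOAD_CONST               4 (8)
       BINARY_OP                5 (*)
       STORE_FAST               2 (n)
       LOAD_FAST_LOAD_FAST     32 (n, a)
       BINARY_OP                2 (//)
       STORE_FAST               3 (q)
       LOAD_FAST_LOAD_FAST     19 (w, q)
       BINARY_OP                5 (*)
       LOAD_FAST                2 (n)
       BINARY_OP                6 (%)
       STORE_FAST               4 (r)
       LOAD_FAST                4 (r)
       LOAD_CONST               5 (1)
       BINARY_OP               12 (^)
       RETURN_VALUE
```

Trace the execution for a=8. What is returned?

LOAD_CONST → push 6. Stack: [6]
LOAD_FAST a → push 8. Stack: [6, 8]
BINARY_OP - → 6 - 8 = -2. Stack: [-2]
LOAD_FAST a → push 8. Stack: [-2, 8]
BINARY_OP * → -2 * 8 = -16. Stack: [-16]
STORE_FAST w → w=-16. Stack: []
LOAD_FAST w → push -16. Stack: [-16]
LOAD_CONST → push 7. Stack: [-16, 7]
BINARY_OP % → -16 % 7 = 5. Stack: [5]
STORE_FAST w → w=5. Stack: []
LOAD_FAST w → push 5. Stack: [5]
LOAD_CONST → push 4. Stack: [5, 4]
BINARY_OP << → 5 << 4 = 80. Stack: [80]
STORE_FAST w → w=80. Stack: []
LOAD_FAST a → push 8. Stack: [8]
LOAD_CONST → push 8. Stack: [8, 8]
BINARY_OP * → 8 * 8 = 64. Stack: [64]
STORE_FAST n → n=64. Stack: []
LOAD_FAST_LOAD_FAST n,a → push 64,8. Stack: [64, 8]
BINARY_OP // → 64 // 8 = 8. Stack: [8]
STORE_FAST q → q=8. Stack: []
LOAD_FAST_LOAD_FAST w,q → push 80,8. Stack: [80, 8]
BINARY_OP * → 80 * 8 = 640. Stack: [640]
LOAD_FAST n → push 64. Stack: [640, 64]
BINARY_OP % → 640 % 64 = 0. Stack: [0]
STORE_FAST r → r=0. Stack: []
LOAD_FAST r → push 0. Stack: [0]
LOAD_CONST → push 1. Stack: [0, 1]
BINARY_OP ^ → 0 ^ 1 = 1. Stack: [1]
RETURN_VALUE → return 1.

1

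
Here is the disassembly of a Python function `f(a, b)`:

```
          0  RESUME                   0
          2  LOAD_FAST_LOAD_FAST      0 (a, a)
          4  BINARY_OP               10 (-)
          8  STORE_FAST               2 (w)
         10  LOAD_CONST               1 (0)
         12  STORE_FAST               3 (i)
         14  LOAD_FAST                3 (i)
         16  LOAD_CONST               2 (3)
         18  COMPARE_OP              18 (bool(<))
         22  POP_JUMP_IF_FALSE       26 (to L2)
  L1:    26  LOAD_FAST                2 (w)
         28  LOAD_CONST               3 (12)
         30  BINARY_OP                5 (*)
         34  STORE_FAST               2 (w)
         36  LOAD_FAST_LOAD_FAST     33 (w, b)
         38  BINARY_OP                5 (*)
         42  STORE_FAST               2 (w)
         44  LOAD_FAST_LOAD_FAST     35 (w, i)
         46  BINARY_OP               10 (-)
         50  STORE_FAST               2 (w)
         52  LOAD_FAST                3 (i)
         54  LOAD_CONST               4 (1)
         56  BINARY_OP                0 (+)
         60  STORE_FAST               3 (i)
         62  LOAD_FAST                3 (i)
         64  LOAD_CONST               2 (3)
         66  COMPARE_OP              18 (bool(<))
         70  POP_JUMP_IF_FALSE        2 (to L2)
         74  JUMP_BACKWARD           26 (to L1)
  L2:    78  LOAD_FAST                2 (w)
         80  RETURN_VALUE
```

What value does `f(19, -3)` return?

LOAD_FAST_LOAD_FAST a,a → push 19,19. Stack: [19, 19]
BINARY_OP - → 19 - 19 = 0. Stack: [0]
STORE_FAST w → w=0. Stack: []
LOAD_CONST → push 0. Stack: [0]
STORE_FAST i → i=0. Stack: []
LOAD_FAST i → push 0. Stack: [0]
LOAD_CONST → push 3. Stack: [0, 3]
COMPARE_OP bool(<) → 0 vs 3 = True. Stack: [True]
POP_JUMP_IF_FALSE → pop True; no jump. Stack: []
LOAD_FAST w → push 0. Stack: [0]
LOAD_CONST → push 12. Stack: [0, 12]
BINARY_OP * → 0 * 12 = 0. Stack: [0]
STORE_FAST w → w=0. Stack: []
LOAD_FAST_LOAD_FAST w,b → push 0,-3. Stack: [0, -3]
BINARY_OP * → 0 * -3 = 0. Stack: [0]
STORE_FAST w → w=0. Stack: []
LOAD_FAST_LOAD_FAST w,i → push 0,0. Stack: [0, 0]
BINARY_OP - → 0 - 0 = 0. Stack: [0]
STORE_FAST w → w=0. Stack: []
LOAD_FAST i → push 0. Stack: [0]
LOAD_CONST → push 1. Stack: [0, 1]
BINARY_OP + → 0 + 1 = 1. Stack: [1]
STORE_FAST i → i=1. Stack: []
LOAD_FAST i → push 1. Stack: [1]
LOAD_CONST → push 3. Stack: [1, 3]
COMPARE_OP bool(<) → 1 vs 3 = True. Stack: [True]
POP_JUMP_IF_FALSE → pop True; no jump. Stack: []
LOAD_FAST w → push 0. Stack: [0]
LOAD_CONST → push 12. Stack: [0, 12]
BINARY_OP * → 0 * 12 = 0. Stack: [0]
STORE_FAST w → w=0. Stack: []
LOAD_FAST_LOAD_FAST w,b → push 0,-3. Stack: [0, -3]
BINARY_OP * → 0 * -3 = 0. Stack: [0]
STORE_FAST w → w=0. Stack: []
LOAD_FAST_LOAD_FAST w,i → push 0,1. Stack: [0, 1]
BINARY_OP - → 0 - 1 = -1. Stack: [-1]
STORE_FAST w → w=-1. Stack: []
LOAD_FAST i → push 1. Stack: [1]
LOAD_CONST → push 1. Stack: [1, 1]
BINARY_OP + → 1 + 1 = 2. Stack: [2]
STORE_FAST i → i=2. Stack: []
LOAD_FAST i → push 2. Stack: [2]
LOAD_CONST → push 3. Stack: [2, 3]
COMPARE_OP bool(<) → 2 vs 3 = True. Stack: [True]
POP_JUMP_IF_FALSE → pop True; no jump. Stack: []
LOAD_FAST w → push -1. Stack: [-1]
LOAD_CONST → push 12. Stack: [-1, 12]
BINARY_OP * → -1 * 12 = -12. Stack: [-12]
STORE_FAST w → w=-12. Stack: []
LOAD_FAST_LOAD_FAST w,b → push -12,-3. Stack: [-12, -3]
BINARY_OP * → -12 * -3 = 36. Stack: [36]
STORE_FAST w → w=36. Stack: []
LOAD_FAST_LOAD_FAST w,i → push 36,2. Stack: [36, 2]
BINARY_OP - → 36 - 2 = 34. Stack: [34]
STORE_FAST w → w=34. Stack: []
LOAD_FAST i → push 2. Stack: [2]
LOAD_CONST → push 1. Stack: [2, 1]
BINARY_OP + → 2 + 1 = 3. Stack: [3]
STORE_FAST i → i=3. Stack: []
LOAD_FAST i → push 3. Stack: [3]
LOAD_CONST → push 3. Stack: [3, 3]
COMPARE_OP bool(<) → 3 vs 3 = False. Stack: [False]
POP_JUMP_IF_FALSE → pop False; jump. Stack: []
LOAD_FAST w → push 34. Stack: [34]
RETURN_VALUE → return 34.

34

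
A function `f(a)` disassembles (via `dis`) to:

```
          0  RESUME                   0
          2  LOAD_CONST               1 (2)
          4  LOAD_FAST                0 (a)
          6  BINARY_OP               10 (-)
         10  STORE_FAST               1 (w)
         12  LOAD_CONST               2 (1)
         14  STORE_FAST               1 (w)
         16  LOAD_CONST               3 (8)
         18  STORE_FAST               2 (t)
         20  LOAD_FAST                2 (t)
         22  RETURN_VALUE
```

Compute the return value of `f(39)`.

8

LOAD_CONST → push 2. Stack: [2]
LOAD_FAST a → push 39. Stack: [2, 39]
BINARY_OP - → 2 - 39 = -37. Stack: [-37]
STORE_FAST w → w=-37. Stack: []
LOAD_CONST → push 1. Stack: [1]
STORE_FAST w → w=1. Stack: []
LOAD_CONST → push 8. Stack: [8]
STORE_FAST t → t=8. Stack: []
LOAD_FAST t → push 8. Stack: [8]
RETURN_VALUE → return 8.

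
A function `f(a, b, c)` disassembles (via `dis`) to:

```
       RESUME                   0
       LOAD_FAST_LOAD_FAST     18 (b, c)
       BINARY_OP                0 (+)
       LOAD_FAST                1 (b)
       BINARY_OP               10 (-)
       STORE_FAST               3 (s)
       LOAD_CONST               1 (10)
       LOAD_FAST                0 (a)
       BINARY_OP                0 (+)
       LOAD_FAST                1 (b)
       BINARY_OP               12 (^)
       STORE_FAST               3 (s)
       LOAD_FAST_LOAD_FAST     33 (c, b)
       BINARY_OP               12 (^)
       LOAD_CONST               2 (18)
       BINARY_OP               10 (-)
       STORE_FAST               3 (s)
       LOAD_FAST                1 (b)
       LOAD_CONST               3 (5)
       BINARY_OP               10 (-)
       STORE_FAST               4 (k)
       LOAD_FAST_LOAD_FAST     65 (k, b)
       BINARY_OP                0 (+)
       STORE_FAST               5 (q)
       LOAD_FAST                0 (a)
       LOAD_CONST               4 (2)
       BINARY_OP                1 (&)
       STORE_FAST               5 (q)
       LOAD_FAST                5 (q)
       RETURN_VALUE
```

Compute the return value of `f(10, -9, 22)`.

2

LOAD_FAST_LOAD_FAST b,c → push -9,22. Stack: [-9, 22]
BINARY_OP + → -9 + 22 = 13. Stack: [13]
LOAD_FAST b → push -9. Stack: [13, -9]
BINARY_OP - → 13 - -9 = 22. Stack: [22]
STORE_FAST s → s=22. Stack: []
LOAD_CONST → push 10. Stack: [10]
LOAD_FAST a → push 10. Stack: [10, 10]
BINARY_OP + → 10 + 10 = 20. Stack: [20]
LOAD_FAST b → push -9. Stack: [20, -9]
BINARY_OP ^ → 20 ^ -9 = -29. Stack: [-29]
STORE_FAST s → s=-29. Stack: []
LOAD_FAST_LOAD_FAST c,b → push 22,-9. Stack: [22, -9]
BINARY_OP ^ → 22 ^ -9 = -31. Stack: [-31]
LOAD_CONST → push 18. Stack: [-31, 18]
BINARY_OP - → -31 - 18 = -49. Stack: [-49]
STORE_FAST s → s=-49. Stack: []
LOAD_FAST b → push -9. Stack: [-9]
LOAD_CONST → push 5. Stack: [-9, 5]
BINARY_OP - → -9 - 5 = -14. Stack: [-14]
STORE_FAST k → k=-14. Stack: []
LOAD_FAST_LOAD_FAST k,b → push -14,-9. Stack: [-14, -9]
BINARY_OP + → -14 + -9 = -23. Stack: [-23]
STORE_FAST q → q=-23. Stack: []
LOAD_FAST a → push 10. Stack: [10]
LOAD_CONST → push 2. Stack: [10, 2]
BINARY_OP & → 10 & 2 = 2. Stack: [2]
STORE_FAST q → q=2. Stack: []
LOAD_FAST q → push 2. Stack: [2]
RETURN_VALUE → return 2.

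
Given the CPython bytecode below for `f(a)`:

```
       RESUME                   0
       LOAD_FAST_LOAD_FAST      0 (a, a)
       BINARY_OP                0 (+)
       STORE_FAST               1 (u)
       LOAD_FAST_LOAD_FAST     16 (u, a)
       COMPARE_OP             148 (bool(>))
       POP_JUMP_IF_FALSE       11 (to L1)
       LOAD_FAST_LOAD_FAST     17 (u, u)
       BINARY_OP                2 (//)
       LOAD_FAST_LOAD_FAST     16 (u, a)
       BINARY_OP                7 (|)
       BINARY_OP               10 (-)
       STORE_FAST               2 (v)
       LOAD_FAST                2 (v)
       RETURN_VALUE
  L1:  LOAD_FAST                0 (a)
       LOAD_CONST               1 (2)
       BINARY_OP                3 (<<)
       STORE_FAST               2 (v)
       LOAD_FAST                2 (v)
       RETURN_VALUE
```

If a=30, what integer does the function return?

-61

LOAD_FAST_LOAD_FAST a,a → push 30,30. Stack: [30, 30]
BINARY_OP + → 30 + 30 = 60. Stack: [60]
STORE_FAST u → u=60. Stack: []
LOAD_FAST_LOAD_FAST u,a → push 60,30. Stack: [60, 30]
COMPARE_OP bool(>) → 60 vs 30 = True. Stack: [True]
POP_JUMP_IF_FALSE → pop True; no jump. Stack: []
LOAD_FAST_LOAD_FAST u,u → push 60,60. Stack: [60, 60]
BINARY_OP // → 60 // 60 = 1. Stack: [1]
LOAD_FAST_LOAD_FAST u,a → push 60,30. Stack: [1, 60, 30]
BINARY_OP | → 60 | 30 = 62. Stack: [1, 62]
BINARY_OP - → 1 - 62 = -61. Stack: [-61]
STORE_FAST v → v=-61. Stack: []
LOAD_FAST v → push -61. Stack: [-61]
RETURN_VALUE → return -61.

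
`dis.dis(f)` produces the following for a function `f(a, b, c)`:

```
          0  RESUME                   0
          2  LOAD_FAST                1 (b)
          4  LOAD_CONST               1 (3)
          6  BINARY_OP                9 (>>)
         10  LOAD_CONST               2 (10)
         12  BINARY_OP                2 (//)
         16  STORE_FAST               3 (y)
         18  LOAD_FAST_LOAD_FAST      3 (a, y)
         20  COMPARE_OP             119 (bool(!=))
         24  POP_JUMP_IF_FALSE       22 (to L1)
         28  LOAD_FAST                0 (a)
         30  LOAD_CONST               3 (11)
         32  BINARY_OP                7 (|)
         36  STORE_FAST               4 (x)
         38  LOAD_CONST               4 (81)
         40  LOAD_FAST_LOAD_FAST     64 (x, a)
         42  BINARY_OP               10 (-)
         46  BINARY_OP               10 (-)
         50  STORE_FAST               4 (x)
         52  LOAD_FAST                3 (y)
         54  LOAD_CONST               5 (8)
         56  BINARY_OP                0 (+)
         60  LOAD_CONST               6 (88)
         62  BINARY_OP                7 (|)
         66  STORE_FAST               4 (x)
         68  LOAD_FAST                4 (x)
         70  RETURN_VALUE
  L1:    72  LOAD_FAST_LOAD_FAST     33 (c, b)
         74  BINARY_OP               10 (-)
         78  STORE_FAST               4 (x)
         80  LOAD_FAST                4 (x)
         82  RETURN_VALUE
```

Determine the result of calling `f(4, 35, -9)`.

88

LOAD_FAST b → push 35. Stack: [35]
LOAD_CONST → push 3. Stack: [35, 3]
BINARY_OP >> → 35 >> 3 = 4. Stack: [4]
LOAD_CONST → push 10. Stack: [4, 10]
BINARY_OP // → 4 // 10 = 0. Stack: [0]
STORE_FAST y → y=0. Stack: []
LOAD_FAST_LOAD_FAST a,y → push 4,0. Stack: [4, 0]
COMPARE_OP bool(!=) → 4 vs 0 = True. Stack: [True]
POP_JUMP_IF_FALSE → pop True; no jump. Stack: []
LOAD_FAST a → push 4. Stack: [4]
LOAD_CONST → push 11. Stack: [4, 11]
BINARY_OP | → 4 | 11 = 15. Stack: [15]
STORE_FAST x → x=15. Stack: []
LOAD_CONST → push 81. Stack: [81]
LOAD_FAST_LOAD_FAST x,a → push 15,4. Stack: [81, 15, 4]
BINARY_OP - → 15 - 4 = 11. Stack: [81, 11]
BINARY_OP - → 81 - 11 = 70. Stack: [70]
STORE_FAST x → x=70. Stack: []
LOAD_FAST y → push 0. Stack: [0]
LOAD_CONST → push 8. Stack: [0, 8]
BINARY_OP + → 0 + 8 = 8. Stack: [8]
LOAD_CONST → push 88. Stack: [8, 88]
BINARY_OP | → 8 | 88 = 88. Stack: [88]
STORE_FAST x → x=88. Stack: []
LOAD_FAST x → push 88. Stack: [88]
RETURN_VALUE → return 88.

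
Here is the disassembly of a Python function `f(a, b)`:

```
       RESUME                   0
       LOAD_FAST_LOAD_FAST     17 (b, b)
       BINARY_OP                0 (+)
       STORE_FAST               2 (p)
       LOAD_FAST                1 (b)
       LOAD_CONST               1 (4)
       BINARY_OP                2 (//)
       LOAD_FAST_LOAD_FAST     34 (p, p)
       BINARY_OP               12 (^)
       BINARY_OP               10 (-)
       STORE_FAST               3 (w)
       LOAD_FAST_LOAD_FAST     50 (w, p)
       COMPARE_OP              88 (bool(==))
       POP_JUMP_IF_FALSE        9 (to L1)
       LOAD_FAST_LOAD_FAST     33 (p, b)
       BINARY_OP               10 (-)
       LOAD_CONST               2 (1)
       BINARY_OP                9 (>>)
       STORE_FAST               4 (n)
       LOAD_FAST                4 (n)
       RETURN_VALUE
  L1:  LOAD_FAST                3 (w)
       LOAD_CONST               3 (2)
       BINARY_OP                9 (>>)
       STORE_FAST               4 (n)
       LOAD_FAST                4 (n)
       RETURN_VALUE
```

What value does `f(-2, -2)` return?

LOAD_FAST_LOAD_FAST b,b → push -2,-2. Stack: [-2, -2]
BINARY_OP + → -2 + -2 = -4. Stack: [-4]
STORE_FAST p → p=-4. Stack: []
LOAD_FAST b → push -2. Stack: [-2]
LOAD_CONST → push 4. Stack: [-2, 4]
BINARY_OP // → -2 // 4 = -1. Stack: [-1]
LOAD_FAST_LOAD_FAST p,p → push -4,-4. Stack: [-1, -4, -4]
BINARY_OP ^ → -4 ^ -4 = 0. Stack: [-1, 0]
BINARY_OP - → -1 - 0 = -1. Stack: [-1]
STORE_FAST w → w=-1. Stack: []
LOAD_FAST_LOAD_FAST w,p → push -1,-4. Stack: [-1, -4]
COMPARE_OP bool(==) → -1 vs -4 = False. Stack: [False]
POP_JUMP_IF_FALSE → pop False; jump. Stack: []
LOAD_FAST w → push -1. Stack: [-1]
LOAD_CONST → push 2. Stack: [-1, 2]
BINARY_OP >> → -1 >> 2 = -1. Stack: [-1]
STORE_FAST n → n=-1. Stack: []
LOAD_FAST n → push -1. Stack: [-1]
RETURN_VALUE → return -1.

-1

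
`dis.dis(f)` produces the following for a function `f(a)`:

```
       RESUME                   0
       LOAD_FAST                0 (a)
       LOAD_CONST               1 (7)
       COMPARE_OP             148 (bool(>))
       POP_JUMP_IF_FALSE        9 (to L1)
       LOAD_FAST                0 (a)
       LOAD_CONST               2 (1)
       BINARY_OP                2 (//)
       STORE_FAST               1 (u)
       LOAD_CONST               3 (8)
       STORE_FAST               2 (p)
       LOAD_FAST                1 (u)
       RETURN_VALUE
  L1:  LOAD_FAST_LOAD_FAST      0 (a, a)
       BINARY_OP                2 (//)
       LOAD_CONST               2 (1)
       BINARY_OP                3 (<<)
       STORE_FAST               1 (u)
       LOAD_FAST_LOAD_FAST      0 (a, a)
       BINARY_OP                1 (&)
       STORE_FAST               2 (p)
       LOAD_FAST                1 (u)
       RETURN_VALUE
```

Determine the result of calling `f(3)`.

2

LOAD_FAST a → push 3. Stack: [3]
LOAD_CONST → push 7. Stack: [3, 7]
COMPARE_OP bool(>) → 3 vs 7 = False. Stack: [False]
POP_JUMP_IF_FALSE → pop False; jump. Stack: []
LOAD_FAST_LOAD_FAST a,a → push 3,3. Stack: [3, 3]
BINARY_OP // → 3 // 3 = 1. Stack: [1]
LOAD_CONST → push 1. Stack: [1, 1]
BINARY_OP << → 1 << 1 = 2. Stack: [2]
STORE_FAST u → u=2. Stack: []
LOAD_FAST_LOAD_FAST a,a → push 3,3. Stack: [3, 3]
BINARY_OP & → 3 & 3 = 3. Stack: [3]
STORE_FAST p → p=3. Stack: []
LOAD_FAST u → push 2. Stack: [2]
RETURN_VALUE → return 2.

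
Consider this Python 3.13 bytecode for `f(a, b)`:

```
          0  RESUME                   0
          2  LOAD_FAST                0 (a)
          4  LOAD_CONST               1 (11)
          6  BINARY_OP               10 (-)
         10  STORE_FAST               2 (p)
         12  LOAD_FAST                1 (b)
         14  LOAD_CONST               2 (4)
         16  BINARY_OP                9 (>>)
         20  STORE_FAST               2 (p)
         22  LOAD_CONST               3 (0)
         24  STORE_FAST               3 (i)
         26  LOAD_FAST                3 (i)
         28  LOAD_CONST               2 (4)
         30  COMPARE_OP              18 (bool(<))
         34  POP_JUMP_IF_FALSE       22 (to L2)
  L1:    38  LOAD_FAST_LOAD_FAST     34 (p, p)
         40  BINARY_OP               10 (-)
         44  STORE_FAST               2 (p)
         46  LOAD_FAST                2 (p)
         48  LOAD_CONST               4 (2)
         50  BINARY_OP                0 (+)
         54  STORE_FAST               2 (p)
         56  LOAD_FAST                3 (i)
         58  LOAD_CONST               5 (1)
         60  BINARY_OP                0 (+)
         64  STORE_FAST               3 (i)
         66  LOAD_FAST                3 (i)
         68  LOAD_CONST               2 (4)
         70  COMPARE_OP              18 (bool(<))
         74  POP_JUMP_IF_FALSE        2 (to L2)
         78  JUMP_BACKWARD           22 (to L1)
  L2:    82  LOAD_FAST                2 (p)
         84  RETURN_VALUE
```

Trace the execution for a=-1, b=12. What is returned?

2

LOAD_FAST a → push -1
LOAD_CONST → push 11
BINARY_OP - → -1 - 11 = -12
STORE_FAST p → p=-12
LOAD_FAST b → push 12
LOAD_CONST → push 4
BINARY_OP >> → 12 >> 4 = 0
STORE_FAST p → p=0
LOAD_CONST → push 0
STORE_FAST i → i=0
LOAD_FAST i → push 0
LOAD_CONST → push 4
COMPARE_OP bool(<) → 0 vs 4 = True
POP_JUMP_IF_FALSE → pop True; no jump
LOAD_FAST_LOAD_FAST p,p → push 0,0
BINARY_OP - → 0 - 0 = 0
STORE_FAST p → p=0
LOAD_FAST p → push 0
LOAD_CONST → push 2
BINARY_OP + → 0 + 2 = 2
STORE_FAST p → p=2
LOAD_FAST i → push 0
LOAD_CONST → push 1
BINARY_OP + → 0 + 1 = 1
STORE_FAST i → i=1
LOAD_FAST i → push 1
LOAD_CONST → push 4
COMPARE_OP bool(<) → 1 vs 4 = True
POP_JUMP_IF_FALSE → pop True; no jump
LOAD_FAST_LOAD_FAST p,p → push 2,2
BINARY_OP - → 2 - 2 = 0
STORE_FAST p → p=0
LOAD_FAST p → push 0
LOAD_CONST → push 2
BINARY_OP + → 0 + 2 = 2
STORE_FAST p → p=2
LOAD_FAST i → push 1
LOAD_CONST → push 1
BINARY_OP + → 1 + 1 = 2
STORE_FAST i → i=2
LOAD_FAST i → push 2
LOAD_CONST → push 4
COMPARE_OP bool(<) → 2 vs 4 = True
POP_JUMP_IF_FALSE → pop True; no jump
LOAD_FAST_LOAD_FAST p,p → push 2,2
BINARY_OP - → 2 - 2 = 0
STORE_FAST p → p=0
LOAD_FAST p → push 0
LOAD_CONST → push 2
BINARY_OP + → 0 + 2 = 2
STORE_FAST p → p=2
LOAD_FAST i → push 2
LOAD_CONST → push 1
BINARY_OP + → 2 + 1 = 3
STORE_FAST i → i=3
LOAD_FAST i → push 3
LOAD_CONST → push 4
COMPARE_OP bool(<) → 3 vs 4 = True
POP_JUMP_IF_FALSE → pop True; no jump
LOAD_FAST_LOAD_FAST p,p → push 2,2
BINARY_OP - → 2 - 2 = 0
STORE_FAST p → p=0
LOAD_FAST p → push 0
LOAD_CONST → push 2
BINARY_OP + → 0 + 2 = 2
STORE_FAST p → p=2
LOAD_FAST i → push 3
LOAD_CONST → push 1
BINARY_OP + → 3 + 1 = 4
STORE_FAST i → i=4
LOAD_FAST i → push 4
LOAD_CONST → push 4
COMPARE_OP bool(<) → 4 vs 4 = False
POP_JUMP_IF_FALSE → pop False; jump
LOAD_FAST p → push 2
RETURN_VALUE → return 2.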